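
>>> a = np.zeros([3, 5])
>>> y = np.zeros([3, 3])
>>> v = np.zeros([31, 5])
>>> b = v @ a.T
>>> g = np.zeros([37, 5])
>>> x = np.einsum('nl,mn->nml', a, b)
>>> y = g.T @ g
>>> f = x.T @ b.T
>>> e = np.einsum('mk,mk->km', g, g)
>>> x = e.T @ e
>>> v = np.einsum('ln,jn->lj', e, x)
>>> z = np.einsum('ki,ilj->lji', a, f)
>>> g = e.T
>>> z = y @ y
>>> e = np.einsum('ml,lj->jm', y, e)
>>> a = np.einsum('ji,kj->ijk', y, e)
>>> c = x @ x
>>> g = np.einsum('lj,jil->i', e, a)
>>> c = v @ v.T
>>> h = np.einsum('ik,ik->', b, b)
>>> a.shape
(5, 5, 37)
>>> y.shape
(5, 5)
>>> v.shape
(5, 37)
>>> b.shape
(31, 3)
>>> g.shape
(5,)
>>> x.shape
(37, 37)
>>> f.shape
(5, 31, 31)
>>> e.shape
(37, 5)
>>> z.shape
(5, 5)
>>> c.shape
(5, 5)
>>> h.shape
()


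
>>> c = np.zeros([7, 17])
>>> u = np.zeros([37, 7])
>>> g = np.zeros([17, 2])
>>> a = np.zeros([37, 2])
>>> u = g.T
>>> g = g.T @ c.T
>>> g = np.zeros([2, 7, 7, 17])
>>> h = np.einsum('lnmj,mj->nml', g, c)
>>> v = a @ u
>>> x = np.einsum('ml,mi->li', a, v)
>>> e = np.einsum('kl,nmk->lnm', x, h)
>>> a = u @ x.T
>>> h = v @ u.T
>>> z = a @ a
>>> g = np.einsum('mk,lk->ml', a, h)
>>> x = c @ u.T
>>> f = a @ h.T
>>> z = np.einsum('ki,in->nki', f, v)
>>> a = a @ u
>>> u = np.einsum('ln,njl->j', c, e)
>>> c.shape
(7, 17)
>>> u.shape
(7,)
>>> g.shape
(2, 37)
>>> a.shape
(2, 17)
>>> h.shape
(37, 2)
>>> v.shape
(37, 17)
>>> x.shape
(7, 2)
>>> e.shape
(17, 7, 7)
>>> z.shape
(17, 2, 37)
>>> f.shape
(2, 37)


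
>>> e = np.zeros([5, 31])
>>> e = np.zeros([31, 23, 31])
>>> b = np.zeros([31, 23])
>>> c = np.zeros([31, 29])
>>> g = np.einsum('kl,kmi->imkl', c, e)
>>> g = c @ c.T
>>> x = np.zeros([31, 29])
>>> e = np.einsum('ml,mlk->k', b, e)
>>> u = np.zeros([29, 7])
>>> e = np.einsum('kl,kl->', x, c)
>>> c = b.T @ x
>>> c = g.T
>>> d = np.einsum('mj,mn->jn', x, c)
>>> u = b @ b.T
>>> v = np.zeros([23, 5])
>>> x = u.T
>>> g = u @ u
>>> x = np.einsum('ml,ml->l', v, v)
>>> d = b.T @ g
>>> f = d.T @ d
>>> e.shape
()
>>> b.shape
(31, 23)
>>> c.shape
(31, 31)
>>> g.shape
(31, 31)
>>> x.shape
(5,)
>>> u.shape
(31, 31)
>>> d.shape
(23, 31)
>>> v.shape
(23, 5)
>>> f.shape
(31, 31)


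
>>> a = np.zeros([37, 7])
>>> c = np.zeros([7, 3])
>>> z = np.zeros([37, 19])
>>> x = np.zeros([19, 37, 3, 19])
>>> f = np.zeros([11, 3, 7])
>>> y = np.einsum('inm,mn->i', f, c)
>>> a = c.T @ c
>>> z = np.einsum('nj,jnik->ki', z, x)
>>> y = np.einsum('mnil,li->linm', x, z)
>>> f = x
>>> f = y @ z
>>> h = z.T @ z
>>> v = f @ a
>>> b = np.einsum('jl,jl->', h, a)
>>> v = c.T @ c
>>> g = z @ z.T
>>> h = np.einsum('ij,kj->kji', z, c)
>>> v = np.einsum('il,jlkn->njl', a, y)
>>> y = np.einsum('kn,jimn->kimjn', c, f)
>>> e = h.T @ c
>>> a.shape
(3, 3)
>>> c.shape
(7, 3)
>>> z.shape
(19, 3)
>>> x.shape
(19, 37, 3, 19)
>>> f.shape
(19, 3, 37, 3)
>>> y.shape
(7, 3, 37, 19, 3)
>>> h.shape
(7, 3, 19)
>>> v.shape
(19, 19, 3)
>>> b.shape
()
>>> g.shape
(19, 19)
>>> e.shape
(19, 3, 3)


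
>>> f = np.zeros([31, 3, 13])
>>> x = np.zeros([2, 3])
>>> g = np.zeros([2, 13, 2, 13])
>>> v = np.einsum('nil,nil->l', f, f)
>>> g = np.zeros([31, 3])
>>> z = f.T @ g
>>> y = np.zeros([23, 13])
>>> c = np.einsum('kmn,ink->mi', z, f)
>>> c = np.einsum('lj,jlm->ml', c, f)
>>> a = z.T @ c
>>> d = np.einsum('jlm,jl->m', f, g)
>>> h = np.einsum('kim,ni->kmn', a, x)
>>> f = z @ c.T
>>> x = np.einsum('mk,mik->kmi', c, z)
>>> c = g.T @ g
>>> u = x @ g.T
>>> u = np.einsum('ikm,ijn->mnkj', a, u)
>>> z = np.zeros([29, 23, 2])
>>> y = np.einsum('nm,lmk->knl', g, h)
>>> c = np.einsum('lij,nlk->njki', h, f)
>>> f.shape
(13, 3, 13)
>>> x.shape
(3, 13, 3)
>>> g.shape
(31, 3)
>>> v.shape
(13,)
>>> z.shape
(29, 23, 2)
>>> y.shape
(2, 31, 3)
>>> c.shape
(13, 2, 13, 3)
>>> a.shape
(3, 3, 3)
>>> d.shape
(13,)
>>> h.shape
(3, 3, 2)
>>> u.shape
(3, 31, 3, 13)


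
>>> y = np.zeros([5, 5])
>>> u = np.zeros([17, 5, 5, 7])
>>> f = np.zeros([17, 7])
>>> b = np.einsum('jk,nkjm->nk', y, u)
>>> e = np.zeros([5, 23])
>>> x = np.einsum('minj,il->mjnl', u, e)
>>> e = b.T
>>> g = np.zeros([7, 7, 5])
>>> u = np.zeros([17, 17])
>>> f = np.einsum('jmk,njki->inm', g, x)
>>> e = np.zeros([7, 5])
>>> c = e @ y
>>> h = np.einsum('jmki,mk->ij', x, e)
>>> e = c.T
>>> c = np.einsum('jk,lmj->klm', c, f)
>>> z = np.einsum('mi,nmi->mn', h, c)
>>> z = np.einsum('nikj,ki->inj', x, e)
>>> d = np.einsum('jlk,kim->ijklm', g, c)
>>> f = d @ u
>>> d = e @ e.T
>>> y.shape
(5, 5)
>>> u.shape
(17, 17)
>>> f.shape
(23, 7, 5, 7, 17)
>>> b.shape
(17, 5)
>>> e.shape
(5, 7)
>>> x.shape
(17, 7, 5, 23)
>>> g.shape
(7, 7, 5)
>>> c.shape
(5, 23, 17)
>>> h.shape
(23, 17)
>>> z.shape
(7, 17, 23)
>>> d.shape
(5, 5)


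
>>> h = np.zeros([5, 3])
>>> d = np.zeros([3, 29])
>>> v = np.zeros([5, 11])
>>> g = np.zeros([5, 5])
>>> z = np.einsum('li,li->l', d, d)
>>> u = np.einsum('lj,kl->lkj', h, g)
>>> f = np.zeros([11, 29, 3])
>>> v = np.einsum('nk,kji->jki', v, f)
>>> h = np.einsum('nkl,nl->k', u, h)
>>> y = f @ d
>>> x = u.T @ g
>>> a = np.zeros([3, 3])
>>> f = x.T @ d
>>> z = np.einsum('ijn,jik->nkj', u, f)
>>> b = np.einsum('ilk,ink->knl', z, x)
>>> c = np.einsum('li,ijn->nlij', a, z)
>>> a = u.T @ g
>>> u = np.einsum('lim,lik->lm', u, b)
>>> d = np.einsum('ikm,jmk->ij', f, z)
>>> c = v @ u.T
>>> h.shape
(5,)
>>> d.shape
(5, 3)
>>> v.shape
(29, 11, 3)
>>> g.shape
(5, 5)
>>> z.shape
(3, 29, 5)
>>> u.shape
(5, 3)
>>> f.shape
(5, 5, 29)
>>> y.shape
(11, 29, 29)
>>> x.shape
(3, 5, 5)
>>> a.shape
(3, 5, 5)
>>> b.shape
(5, 5, 29)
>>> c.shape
(29, 11, 5)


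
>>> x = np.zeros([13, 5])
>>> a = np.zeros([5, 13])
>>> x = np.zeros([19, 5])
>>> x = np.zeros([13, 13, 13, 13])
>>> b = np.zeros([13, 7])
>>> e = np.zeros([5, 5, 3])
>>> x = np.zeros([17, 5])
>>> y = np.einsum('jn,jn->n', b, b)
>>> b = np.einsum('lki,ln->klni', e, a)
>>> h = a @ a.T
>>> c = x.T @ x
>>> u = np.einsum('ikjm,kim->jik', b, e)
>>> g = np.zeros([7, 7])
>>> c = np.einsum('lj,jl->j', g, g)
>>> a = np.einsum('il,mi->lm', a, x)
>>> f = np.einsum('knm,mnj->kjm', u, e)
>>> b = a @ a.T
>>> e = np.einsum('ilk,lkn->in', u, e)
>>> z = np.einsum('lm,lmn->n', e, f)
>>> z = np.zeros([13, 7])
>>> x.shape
(17, 5)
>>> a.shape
(13, 17)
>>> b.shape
(13, 13)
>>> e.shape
(13, 3)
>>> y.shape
(7,)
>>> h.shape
(5, 5)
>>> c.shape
(7,)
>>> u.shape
(13, 5, 5)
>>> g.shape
(7, 7)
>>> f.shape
(13, 3, 5)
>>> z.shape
(13, 7)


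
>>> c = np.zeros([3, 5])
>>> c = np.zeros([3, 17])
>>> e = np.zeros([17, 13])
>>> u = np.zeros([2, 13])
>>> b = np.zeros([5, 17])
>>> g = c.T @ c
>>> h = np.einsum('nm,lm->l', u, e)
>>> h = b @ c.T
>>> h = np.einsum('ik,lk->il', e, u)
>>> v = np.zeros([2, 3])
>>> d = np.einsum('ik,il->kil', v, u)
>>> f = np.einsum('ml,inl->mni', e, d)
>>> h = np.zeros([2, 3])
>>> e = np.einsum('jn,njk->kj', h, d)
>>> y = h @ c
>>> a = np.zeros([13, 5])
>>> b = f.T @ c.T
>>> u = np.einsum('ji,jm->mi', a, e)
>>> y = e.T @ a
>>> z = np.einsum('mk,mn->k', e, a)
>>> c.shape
(3, 17)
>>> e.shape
(13, 2)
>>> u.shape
(2, 5)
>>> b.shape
(3, 2, 3)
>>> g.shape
(17, 17)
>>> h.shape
(2, 3)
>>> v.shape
(2, 3)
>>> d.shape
(3, 2, 13)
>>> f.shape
(17, 2, 3)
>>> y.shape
(2, 5)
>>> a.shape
(13, 5)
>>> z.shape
(2,)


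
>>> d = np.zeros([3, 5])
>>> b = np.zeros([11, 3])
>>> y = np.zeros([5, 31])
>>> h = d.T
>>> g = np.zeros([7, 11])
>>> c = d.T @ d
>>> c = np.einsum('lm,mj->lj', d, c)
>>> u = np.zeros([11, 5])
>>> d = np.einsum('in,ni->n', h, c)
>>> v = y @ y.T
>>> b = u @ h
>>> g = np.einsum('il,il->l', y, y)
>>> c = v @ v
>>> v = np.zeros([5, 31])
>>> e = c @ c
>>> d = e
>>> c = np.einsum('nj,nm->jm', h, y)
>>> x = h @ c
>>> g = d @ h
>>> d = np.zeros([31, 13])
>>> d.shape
(31, 13)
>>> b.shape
(11, 3)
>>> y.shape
(5, 31)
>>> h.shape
(5, 3)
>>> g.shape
(5, 3)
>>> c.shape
(3, 31)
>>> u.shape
(11, 5)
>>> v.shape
(5, 31)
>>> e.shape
(5, 5)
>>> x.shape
(5, 31)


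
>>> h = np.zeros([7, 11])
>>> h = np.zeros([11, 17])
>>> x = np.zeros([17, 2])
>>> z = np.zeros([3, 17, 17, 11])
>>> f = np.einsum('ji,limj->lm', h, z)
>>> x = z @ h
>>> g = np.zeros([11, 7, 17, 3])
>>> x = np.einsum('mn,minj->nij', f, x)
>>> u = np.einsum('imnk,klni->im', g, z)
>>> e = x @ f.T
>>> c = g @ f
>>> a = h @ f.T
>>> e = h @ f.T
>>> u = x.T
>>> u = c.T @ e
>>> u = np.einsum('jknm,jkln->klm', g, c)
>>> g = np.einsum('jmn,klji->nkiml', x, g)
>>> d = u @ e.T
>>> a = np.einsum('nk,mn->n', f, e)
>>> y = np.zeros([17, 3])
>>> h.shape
(11, 17)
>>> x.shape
(17, 17, 17)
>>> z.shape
(3, 17, 17, 11)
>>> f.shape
(3, 17)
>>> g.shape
(17, 11, 3, 17, 7)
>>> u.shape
(7, 17, 3)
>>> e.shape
(11, 3)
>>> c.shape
(11, 7, 17, 17)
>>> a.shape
(3,)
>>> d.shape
(7, 17, 11)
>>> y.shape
(17, 3)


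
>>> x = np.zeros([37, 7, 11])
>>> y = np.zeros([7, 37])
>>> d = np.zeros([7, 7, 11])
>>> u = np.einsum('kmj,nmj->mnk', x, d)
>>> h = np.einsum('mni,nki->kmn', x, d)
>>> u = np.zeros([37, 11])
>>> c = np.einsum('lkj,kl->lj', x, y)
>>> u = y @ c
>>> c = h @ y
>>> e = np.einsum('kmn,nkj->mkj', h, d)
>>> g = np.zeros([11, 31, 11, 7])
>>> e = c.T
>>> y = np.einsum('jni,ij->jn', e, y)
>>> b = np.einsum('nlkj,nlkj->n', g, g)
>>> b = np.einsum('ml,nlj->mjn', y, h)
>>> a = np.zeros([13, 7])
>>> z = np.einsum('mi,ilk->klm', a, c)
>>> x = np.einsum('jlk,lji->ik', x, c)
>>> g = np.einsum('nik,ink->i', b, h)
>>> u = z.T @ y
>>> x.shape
(37, 11)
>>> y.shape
(37, 37)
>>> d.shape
(7, 7, 11)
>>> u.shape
(13, 37, 37)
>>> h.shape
(7, 37, 7)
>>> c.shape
(7, 37, 37)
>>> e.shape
(37, 37, 7)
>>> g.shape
(7,)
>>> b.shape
(37, 7, 7)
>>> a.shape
(13, 7)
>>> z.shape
(37, 37, 13)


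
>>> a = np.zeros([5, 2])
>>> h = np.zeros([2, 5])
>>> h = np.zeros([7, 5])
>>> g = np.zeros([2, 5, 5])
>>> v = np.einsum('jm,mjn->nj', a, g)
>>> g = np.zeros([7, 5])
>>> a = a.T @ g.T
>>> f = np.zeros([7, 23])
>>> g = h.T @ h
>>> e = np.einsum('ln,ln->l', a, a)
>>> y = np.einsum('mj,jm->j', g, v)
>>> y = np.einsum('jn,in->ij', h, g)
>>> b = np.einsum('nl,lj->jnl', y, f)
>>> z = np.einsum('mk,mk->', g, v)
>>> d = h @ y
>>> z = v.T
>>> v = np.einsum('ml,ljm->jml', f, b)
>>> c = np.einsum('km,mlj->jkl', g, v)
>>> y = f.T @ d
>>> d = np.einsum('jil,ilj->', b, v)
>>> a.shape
(2, 7)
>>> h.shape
(7, 5)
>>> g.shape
(5, 5)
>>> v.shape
(5, 7, 23)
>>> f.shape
(7, 23)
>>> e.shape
(2,)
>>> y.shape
(23, 7)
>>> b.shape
(23, 5, 7)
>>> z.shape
(5, 5)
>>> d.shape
()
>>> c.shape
(23, 5, 7)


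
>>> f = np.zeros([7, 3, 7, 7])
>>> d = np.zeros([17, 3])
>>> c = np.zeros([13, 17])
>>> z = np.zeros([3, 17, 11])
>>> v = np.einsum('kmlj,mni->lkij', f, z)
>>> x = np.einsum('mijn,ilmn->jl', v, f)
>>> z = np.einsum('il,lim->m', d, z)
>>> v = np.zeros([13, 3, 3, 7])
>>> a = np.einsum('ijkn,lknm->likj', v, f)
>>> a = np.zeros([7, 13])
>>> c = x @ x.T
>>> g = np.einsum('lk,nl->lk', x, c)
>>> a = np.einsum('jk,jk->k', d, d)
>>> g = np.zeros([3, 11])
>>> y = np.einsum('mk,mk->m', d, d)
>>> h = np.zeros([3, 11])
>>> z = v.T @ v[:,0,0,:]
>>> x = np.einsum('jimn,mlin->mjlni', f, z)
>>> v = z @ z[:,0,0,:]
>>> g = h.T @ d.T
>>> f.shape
(7, 3, 7, 7)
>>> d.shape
(17, 3)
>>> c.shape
(11, 11)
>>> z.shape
(7, 3, 3, 7)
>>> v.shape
(7, 3, 3, 7)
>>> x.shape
(7, 7, 3, 7, 3)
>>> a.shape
(3,)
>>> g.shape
(11, 17)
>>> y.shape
(17,)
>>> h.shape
(3, 11)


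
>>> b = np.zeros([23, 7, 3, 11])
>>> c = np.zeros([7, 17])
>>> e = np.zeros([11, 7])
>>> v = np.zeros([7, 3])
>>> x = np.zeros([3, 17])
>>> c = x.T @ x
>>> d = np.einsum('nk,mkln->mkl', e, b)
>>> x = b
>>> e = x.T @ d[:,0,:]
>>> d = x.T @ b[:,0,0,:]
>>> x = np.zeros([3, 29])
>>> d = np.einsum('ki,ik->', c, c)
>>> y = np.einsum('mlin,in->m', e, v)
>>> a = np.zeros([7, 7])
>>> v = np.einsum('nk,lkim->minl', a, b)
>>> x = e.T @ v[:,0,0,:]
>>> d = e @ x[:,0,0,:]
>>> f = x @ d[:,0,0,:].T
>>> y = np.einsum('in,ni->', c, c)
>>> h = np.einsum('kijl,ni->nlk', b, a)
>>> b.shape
(23, 7, 3, 11)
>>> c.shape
(17, 17)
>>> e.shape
(11, 3, 7, 3)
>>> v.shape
(11, 3, 7, 23)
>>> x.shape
(3, 7, 3, 23)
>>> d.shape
(11, 3, 7, 23)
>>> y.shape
()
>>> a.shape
(7, 7)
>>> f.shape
(3, 7, 3, 11)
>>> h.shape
(7, 11, 23)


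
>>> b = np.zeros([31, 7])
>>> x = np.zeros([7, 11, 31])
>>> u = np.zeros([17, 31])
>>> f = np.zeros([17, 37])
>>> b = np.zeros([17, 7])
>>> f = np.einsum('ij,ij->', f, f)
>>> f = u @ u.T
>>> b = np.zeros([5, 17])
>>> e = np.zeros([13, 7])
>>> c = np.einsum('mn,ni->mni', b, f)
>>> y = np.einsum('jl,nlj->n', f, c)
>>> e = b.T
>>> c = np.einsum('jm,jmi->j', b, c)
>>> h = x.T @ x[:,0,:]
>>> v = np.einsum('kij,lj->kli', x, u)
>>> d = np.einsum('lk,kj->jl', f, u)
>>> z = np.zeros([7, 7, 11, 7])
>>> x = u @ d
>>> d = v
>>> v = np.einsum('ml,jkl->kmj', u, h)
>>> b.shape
(5, 17)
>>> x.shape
(17, 17)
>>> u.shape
(17, 31)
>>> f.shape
(17, 17)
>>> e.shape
(17, 5)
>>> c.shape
(5,)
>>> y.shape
(5,)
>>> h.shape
(31, 11, 31)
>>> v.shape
(11, 17, 31)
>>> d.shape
(7, 17, 11)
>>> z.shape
(7, 7, 11, 7)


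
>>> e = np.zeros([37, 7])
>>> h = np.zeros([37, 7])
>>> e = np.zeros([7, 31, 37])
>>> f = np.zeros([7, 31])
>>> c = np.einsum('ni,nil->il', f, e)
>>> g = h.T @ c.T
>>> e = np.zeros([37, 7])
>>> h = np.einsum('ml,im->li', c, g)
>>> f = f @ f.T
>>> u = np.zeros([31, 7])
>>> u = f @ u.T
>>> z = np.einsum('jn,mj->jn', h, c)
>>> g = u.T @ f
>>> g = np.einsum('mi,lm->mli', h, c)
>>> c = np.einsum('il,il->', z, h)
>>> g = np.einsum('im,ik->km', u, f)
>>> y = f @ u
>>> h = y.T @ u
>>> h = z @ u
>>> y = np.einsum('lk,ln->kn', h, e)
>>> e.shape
(37, 7)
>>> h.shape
(37, 31)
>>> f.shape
(7, 7)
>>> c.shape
()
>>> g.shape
(7, 31)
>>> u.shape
(7, 31)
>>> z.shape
(37, 7)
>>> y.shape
(31, 7)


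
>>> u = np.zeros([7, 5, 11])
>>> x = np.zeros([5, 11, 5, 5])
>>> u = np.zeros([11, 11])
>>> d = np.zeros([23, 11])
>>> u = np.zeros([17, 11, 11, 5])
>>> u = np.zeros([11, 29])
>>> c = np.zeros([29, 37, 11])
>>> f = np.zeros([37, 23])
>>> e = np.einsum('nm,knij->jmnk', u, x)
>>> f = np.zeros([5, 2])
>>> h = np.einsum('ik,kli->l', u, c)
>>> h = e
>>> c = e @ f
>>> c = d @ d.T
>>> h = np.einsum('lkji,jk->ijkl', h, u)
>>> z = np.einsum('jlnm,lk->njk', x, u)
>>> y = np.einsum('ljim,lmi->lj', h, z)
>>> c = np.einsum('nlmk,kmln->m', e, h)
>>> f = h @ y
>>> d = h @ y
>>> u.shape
(11, 29)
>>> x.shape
(5, 11, 5, 5)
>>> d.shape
(5, 11, 29, 11)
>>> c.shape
(11,)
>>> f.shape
(5, 11, 29, 11)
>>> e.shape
(5, 29, 11, 5)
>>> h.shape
(5, 11, 29, 5)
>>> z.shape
(5, 5, 29)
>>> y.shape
(5, 11)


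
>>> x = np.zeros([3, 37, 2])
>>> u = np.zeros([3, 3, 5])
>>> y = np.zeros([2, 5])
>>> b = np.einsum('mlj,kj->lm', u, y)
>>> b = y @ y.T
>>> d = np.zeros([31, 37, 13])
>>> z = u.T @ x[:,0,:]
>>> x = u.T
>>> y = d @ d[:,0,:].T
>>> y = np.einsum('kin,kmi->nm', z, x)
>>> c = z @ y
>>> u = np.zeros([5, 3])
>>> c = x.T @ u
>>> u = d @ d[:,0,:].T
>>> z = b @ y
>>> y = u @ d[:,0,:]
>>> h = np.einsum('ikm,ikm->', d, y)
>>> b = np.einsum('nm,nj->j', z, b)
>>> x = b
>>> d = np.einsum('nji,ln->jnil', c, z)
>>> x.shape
(2,)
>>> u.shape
(31, 37, 31)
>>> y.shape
(31, 37, 13)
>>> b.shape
(2,)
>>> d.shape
(3, 3, 3, 2)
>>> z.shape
(2, 3)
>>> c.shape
(3, 3, 3)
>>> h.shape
()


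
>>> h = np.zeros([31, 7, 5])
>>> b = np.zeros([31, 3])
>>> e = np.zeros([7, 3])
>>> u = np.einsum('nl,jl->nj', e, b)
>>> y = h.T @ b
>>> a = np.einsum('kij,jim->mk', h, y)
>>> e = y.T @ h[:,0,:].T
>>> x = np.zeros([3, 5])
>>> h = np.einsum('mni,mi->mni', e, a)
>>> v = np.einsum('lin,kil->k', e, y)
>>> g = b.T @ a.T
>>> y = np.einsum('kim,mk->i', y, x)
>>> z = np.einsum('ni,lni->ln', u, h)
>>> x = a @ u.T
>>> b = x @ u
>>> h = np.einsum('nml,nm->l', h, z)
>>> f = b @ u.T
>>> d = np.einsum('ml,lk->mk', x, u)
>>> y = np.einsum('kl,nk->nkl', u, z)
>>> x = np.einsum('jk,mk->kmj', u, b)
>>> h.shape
(31,)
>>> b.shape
(3, 31)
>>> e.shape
(3, 7, 31)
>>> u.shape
(7, 31)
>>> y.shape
(3, 7, 31)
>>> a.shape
(3, 31)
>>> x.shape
(31, 3, 7)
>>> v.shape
(5,)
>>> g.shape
(3, 3)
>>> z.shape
(3, 7)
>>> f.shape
(3, 7)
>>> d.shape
(3, 31)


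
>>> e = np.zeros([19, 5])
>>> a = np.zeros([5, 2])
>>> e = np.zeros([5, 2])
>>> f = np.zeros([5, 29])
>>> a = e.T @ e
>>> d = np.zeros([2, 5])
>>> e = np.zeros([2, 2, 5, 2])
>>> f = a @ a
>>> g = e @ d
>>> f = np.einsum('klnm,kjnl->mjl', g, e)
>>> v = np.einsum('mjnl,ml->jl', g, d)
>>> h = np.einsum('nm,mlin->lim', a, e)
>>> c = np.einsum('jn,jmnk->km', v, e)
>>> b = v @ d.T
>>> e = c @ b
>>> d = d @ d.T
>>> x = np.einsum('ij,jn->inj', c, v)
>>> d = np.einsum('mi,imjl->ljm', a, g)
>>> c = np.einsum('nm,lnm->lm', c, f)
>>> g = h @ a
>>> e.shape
(2, 2)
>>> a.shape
(2, 2)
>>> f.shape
(5, 2, 2)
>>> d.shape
(5, 5, 2)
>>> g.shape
(2, 5, 2)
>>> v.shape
(2, 5)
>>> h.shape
(2, 5, 2)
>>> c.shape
(5, 2)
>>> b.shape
(2, 2)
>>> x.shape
(2, 5, 2)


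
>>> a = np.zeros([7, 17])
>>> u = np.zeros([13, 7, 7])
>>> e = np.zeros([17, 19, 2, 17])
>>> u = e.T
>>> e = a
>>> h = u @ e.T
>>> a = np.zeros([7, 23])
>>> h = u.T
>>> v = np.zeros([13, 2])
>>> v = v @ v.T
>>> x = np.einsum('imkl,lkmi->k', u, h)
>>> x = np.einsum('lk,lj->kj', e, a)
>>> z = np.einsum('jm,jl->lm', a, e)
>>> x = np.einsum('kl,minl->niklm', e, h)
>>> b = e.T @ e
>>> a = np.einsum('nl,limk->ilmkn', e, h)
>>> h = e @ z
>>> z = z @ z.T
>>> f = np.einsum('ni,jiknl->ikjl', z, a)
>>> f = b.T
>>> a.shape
(19, 17, 2, 17, 7)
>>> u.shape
(17, 2, 19, 17)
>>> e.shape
(7, 17)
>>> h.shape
(7, 23)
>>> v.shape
(13, 13)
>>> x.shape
(2, 19, 7, 17, 17)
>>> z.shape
(17, 17)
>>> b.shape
(17, 17)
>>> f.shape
(17, 17)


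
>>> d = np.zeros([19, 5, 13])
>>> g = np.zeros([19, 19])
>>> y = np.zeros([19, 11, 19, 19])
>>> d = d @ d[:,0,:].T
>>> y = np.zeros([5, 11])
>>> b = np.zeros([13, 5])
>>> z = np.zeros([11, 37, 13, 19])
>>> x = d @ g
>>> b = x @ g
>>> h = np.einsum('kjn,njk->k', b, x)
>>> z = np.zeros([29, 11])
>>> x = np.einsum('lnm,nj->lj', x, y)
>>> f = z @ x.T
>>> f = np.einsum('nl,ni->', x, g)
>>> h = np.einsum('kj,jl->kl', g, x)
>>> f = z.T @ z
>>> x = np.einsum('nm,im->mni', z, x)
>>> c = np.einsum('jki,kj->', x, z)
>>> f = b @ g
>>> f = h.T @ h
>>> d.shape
(19, 5, 19)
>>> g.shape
(19, 19)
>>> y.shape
(5, 11)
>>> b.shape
(19, 5, 19)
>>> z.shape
(29, 11)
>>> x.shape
(11, 29, 19)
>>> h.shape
(19, 11)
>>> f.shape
(11, 11)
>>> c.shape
()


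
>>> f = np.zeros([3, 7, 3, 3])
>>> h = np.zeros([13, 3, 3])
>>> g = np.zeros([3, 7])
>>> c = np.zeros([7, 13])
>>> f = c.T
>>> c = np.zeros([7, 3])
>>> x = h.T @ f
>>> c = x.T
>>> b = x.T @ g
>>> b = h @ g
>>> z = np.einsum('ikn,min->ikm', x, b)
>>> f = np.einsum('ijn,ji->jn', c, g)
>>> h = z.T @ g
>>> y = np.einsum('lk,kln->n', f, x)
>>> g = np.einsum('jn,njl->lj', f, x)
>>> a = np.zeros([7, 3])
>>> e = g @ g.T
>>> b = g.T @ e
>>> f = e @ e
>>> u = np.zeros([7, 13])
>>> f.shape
(7, 7)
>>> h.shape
(13, 3, 7)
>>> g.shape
(7, 3)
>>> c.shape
(7, 3, 3)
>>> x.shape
(3, 3, 7)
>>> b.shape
(3, 7)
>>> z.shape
(3, 3, 13)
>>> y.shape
(7,)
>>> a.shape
(7, 3)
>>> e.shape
(7, 7)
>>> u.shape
(7, 13)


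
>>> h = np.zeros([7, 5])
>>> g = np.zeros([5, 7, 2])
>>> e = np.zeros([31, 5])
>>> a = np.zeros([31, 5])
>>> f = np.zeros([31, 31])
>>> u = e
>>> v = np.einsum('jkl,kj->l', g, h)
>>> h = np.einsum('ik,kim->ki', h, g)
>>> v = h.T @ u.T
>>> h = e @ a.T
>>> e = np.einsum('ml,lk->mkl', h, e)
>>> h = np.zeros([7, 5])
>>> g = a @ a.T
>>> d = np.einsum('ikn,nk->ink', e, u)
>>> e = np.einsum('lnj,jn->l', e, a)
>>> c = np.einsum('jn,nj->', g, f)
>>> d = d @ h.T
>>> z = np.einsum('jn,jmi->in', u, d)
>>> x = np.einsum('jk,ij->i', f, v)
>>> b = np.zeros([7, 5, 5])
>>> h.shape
(7, 5)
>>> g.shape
(31, 31)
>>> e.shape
(31,)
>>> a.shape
(31, 5)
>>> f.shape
(31, 31)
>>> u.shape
(31, 5)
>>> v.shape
(7, 31)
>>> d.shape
(31, 31, 7)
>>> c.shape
()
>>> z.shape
(7, 5)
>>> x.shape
(7,)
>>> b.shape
(7, 5, 5)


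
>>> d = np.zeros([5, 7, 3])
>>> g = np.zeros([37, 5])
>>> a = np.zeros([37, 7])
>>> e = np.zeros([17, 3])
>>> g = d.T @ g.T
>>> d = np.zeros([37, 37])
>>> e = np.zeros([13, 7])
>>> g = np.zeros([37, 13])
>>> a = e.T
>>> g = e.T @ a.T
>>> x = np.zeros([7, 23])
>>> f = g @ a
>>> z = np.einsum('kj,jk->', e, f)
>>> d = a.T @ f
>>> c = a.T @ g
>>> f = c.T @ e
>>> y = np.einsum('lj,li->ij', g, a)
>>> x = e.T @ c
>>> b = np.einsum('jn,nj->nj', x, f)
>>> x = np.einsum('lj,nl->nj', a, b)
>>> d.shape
(13, 13)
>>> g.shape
(7, 7)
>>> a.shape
(7, 13)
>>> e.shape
(13, 7)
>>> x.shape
(7, 13)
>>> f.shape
(7, 7)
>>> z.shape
()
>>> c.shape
(13, 7)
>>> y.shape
(13, 7)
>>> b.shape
(7, 7)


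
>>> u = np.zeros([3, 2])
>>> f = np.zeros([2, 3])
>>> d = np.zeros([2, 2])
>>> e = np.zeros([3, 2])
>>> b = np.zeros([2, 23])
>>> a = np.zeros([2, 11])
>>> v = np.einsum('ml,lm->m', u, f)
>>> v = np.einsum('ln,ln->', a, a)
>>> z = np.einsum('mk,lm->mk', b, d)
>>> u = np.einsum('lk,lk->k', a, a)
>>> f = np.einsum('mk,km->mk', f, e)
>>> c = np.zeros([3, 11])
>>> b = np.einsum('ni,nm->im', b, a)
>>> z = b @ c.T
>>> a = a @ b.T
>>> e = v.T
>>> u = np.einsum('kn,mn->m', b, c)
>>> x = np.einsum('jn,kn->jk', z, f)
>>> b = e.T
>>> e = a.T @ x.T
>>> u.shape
(3,)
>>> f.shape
(2, 3)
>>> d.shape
(2, 2)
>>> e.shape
(23, 23)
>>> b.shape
()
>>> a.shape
(2, 23)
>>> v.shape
()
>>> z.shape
(23, 3)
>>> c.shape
(3, 11)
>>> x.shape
(23, 2)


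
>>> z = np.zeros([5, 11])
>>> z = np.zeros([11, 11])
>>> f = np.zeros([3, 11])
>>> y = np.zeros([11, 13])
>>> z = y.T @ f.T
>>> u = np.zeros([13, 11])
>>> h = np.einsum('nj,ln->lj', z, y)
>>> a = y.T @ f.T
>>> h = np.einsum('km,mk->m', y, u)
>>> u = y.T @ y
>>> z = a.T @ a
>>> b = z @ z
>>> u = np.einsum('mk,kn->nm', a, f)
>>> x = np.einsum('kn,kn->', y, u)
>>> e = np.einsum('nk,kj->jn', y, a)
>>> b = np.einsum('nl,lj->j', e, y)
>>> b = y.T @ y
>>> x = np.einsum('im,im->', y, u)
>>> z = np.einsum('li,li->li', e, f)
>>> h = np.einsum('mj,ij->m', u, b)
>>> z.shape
(3, 11)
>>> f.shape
(3, 11)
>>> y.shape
(11, 13)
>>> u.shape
(11, 13)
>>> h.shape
(11,)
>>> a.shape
(13, 3)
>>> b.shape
(13, 13)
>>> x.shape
()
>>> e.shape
(3, 11)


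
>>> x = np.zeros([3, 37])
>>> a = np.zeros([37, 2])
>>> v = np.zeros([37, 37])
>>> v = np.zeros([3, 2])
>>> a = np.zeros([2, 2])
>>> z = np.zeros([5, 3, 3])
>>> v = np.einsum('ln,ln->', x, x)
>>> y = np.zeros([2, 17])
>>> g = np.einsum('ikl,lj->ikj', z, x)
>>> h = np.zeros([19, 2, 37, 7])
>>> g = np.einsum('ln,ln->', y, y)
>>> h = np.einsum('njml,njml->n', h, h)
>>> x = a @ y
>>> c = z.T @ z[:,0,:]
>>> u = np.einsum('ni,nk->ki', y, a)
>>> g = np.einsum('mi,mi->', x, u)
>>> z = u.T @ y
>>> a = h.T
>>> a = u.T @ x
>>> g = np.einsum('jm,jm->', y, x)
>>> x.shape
(2, 17)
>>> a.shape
(17, 17)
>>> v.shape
()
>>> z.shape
(17, 17)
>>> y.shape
(2, 17)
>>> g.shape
()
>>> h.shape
(19,)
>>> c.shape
(3, 3, 3)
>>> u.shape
(2, 17)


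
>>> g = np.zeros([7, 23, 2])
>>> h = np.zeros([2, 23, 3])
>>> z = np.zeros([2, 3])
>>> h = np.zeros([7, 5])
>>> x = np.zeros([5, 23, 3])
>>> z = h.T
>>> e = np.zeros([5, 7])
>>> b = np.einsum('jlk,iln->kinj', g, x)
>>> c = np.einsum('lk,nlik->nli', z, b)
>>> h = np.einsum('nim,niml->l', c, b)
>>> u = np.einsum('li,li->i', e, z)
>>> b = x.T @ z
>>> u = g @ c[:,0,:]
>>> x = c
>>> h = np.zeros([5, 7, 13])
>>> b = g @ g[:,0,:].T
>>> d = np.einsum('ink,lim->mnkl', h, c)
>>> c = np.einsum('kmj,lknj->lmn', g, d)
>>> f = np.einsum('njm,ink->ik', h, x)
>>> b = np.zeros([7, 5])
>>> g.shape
(7, 23, 2)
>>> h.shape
(5, 7, 13)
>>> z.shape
(5, 7)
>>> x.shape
(2, 5, 3)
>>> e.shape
(5, 7)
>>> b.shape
(7, 5)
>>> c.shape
(3, 23, 13)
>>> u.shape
(7, 23, 3)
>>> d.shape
(3, 7, 13, 2)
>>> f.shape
(2, 3)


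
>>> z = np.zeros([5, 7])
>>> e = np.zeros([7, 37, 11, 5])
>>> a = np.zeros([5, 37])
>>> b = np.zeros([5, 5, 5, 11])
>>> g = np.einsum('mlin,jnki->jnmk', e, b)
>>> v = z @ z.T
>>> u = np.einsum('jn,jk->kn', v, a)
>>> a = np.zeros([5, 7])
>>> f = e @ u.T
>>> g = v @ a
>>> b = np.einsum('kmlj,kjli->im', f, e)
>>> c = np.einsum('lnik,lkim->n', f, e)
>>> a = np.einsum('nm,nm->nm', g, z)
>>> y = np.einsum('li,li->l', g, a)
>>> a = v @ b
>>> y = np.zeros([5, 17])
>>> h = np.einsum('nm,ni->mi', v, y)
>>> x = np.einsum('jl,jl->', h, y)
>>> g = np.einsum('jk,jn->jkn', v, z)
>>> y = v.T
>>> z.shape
(5, 7)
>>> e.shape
(7, 37, 11, 5)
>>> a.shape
(5, 37)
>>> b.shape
(5, 37)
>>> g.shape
(5, 5, 7)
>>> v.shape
(5, 5)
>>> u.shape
(37, 5)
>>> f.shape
(7, 37, 11, 37)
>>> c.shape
(37,)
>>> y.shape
(5, 5)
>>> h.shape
(5, 17)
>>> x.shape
()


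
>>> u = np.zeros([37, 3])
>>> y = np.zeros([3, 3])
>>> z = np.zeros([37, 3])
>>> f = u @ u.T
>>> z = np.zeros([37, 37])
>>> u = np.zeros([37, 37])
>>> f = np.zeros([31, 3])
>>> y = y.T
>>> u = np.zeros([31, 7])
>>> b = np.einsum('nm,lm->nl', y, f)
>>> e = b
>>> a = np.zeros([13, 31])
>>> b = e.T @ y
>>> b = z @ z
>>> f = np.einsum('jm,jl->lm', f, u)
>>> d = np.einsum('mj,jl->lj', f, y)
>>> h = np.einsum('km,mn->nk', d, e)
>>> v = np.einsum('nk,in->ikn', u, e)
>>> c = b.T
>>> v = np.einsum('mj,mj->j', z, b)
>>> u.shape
(31, 7)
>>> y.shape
(3, 3)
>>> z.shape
(37, 37)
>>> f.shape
(7, 3)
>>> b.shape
(37, 37)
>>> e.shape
(3, 31)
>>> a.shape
(13, 31)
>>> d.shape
(3, 3)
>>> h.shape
(31, 3)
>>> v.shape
(37,)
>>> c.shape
(37, 37)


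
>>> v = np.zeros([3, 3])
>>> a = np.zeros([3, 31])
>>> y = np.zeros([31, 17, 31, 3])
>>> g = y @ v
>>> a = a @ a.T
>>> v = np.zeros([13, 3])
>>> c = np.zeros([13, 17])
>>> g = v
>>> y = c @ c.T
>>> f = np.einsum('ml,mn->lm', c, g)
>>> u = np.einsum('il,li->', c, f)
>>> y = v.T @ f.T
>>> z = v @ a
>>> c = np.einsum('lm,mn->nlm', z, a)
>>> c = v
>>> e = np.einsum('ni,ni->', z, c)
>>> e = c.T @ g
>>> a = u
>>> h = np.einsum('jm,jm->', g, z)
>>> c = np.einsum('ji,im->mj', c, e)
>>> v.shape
(13, 3)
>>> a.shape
()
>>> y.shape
(3, 17)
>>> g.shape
(13, 3)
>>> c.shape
(3, 13)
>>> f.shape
(17, 13)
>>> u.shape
()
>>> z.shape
(13, 3)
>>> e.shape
(3, 3)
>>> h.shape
()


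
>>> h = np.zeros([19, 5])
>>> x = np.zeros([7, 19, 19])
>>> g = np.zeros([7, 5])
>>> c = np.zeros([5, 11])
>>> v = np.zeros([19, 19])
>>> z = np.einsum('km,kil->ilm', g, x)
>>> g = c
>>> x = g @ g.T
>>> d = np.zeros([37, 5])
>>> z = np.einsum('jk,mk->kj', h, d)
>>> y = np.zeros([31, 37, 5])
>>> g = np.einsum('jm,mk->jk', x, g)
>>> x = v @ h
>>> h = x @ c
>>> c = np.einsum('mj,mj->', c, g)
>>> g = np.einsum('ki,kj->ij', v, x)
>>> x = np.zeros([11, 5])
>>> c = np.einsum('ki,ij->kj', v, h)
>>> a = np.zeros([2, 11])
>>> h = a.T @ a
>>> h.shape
(11, 11)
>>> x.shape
(11, 5)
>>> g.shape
(19, 5)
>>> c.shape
(19, 11)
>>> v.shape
(19, 19)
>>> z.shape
(5, 19)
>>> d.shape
(37, 5)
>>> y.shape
(31, 37, 5)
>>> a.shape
(2, 11)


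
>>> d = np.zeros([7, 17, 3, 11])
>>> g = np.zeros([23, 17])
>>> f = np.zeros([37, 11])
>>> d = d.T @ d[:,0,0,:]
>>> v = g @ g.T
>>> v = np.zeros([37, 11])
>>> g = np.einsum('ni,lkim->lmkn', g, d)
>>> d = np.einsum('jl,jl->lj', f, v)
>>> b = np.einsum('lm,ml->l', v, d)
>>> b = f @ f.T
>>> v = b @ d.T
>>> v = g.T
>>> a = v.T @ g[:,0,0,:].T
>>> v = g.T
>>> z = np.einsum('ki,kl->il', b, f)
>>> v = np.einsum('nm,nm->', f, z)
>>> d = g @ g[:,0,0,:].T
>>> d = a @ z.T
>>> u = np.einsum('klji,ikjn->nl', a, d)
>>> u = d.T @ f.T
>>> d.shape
(11, 11, 3, 37)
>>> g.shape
(11, 11, 3, 23)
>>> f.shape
(37, 11)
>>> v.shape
()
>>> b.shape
(37, 37)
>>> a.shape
(11, 11, 3, 11)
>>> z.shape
(37, 11)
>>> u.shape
(37, 3, 11, 37)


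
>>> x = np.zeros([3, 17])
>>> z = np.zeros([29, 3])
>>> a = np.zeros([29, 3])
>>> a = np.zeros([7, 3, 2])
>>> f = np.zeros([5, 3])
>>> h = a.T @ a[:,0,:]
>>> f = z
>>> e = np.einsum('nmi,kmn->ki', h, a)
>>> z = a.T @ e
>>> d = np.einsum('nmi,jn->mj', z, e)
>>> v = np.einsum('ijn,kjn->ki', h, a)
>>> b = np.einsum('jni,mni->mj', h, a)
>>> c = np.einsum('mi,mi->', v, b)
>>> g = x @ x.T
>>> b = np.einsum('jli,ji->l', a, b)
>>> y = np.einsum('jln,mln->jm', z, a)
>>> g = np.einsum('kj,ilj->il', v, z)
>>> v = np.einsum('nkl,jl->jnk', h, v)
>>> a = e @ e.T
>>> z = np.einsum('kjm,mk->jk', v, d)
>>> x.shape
(3, 17)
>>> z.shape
(2, 7)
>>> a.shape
(7, 7)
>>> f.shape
(29, 3)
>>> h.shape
(2, 3, 2)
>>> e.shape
(7, 2)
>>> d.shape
(3, 7)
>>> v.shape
(7, 2, 3)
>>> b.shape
(3,)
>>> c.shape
()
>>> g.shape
(2, 3)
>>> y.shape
(2, 7)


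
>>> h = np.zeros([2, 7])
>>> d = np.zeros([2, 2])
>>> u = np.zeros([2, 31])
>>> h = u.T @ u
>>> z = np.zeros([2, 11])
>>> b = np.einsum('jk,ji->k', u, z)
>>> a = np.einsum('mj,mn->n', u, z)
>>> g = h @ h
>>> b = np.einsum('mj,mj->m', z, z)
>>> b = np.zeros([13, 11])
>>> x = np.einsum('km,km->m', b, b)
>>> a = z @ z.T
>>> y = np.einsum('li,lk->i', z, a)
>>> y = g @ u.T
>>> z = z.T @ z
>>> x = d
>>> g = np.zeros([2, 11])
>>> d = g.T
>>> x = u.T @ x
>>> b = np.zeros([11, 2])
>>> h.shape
(31, 31)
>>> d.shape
(11, 2)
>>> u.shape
(2, 31)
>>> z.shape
(11, 11)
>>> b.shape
(11, 2)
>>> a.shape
(2, 2)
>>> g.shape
(2, 11)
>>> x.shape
(31, 2)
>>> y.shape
(31, 2)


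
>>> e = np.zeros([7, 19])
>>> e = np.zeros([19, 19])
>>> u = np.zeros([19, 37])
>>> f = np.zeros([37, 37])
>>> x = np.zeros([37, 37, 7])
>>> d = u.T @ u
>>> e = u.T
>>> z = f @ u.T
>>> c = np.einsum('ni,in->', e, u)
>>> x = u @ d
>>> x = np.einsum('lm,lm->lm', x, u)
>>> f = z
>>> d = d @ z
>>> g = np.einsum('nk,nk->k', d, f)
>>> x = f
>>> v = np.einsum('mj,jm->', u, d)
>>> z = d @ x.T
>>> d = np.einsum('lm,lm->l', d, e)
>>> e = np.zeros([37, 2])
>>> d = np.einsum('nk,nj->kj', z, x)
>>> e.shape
(37, 2)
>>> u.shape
(19, 37)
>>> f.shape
(37, 19)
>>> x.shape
(37, 19)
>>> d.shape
(37, 19)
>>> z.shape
(37, 37)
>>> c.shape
()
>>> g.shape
(19,)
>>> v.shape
()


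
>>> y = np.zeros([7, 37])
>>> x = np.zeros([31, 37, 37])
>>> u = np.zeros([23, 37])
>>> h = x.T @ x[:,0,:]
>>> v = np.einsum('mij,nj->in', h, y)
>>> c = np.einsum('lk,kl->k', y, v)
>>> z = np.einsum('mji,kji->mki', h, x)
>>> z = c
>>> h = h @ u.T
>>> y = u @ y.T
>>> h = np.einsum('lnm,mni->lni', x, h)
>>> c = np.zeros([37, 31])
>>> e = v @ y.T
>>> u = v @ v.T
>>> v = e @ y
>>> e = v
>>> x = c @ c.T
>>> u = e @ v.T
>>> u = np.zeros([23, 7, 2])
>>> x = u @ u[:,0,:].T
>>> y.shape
(23, 7)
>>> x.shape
(23, 7, 23)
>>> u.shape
(23, 7, 2)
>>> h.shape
(31, 37, 23)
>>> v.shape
(37, 7)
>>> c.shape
(37, 31)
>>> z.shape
(37,)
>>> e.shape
(37, 7)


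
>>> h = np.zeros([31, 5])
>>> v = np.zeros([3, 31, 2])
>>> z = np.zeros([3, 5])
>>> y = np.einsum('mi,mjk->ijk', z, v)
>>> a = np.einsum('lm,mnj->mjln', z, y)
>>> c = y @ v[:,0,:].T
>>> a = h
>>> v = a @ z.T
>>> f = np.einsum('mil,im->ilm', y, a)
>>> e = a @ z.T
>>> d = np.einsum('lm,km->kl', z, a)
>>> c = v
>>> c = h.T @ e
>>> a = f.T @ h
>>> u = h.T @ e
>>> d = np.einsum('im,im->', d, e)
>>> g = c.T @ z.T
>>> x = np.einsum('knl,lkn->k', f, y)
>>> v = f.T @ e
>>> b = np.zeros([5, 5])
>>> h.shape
(31, 5)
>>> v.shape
(5, 2, 3)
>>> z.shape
(3, 5)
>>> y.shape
(5, 31, 2)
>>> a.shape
(5, 2, 5)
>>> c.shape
(5, 3)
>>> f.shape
(31, 2, 5)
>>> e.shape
(31, 3)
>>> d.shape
()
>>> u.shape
(5, 3)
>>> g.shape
(3, 3)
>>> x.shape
(31,)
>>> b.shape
(5, 5)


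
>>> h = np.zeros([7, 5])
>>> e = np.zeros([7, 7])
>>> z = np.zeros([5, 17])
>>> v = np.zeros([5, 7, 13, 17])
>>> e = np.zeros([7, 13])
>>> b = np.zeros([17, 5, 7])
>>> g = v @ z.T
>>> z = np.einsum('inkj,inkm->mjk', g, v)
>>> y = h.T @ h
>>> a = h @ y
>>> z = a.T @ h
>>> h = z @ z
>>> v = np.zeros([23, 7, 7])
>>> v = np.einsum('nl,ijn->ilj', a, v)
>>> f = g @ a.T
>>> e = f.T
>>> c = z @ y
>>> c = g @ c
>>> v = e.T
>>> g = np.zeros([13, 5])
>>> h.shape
(5, 5)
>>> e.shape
(7, 13, 7, 5)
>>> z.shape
(5, 5)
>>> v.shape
(5, 7, 13, 7)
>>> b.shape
(17, 5, 7)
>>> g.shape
(13, 5)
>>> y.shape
(5, 5)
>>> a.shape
(7, 5)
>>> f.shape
(5, 7, 13, 7)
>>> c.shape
(5, 7, 13, 5)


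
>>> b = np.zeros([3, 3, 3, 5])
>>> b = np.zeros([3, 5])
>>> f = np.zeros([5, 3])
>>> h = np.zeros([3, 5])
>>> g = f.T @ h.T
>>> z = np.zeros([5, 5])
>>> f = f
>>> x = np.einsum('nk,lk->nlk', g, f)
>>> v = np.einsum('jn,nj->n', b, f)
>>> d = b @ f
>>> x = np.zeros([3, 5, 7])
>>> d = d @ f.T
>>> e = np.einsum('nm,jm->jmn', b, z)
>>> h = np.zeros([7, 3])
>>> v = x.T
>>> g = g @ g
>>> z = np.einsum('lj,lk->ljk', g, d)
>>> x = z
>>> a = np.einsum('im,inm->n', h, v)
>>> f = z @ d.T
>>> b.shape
(3, 5)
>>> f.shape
(3, 3, 3)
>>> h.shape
(7, 3)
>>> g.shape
(3, 3)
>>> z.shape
(3, 3, 5)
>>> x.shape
(3, 3, 5)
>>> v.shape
(7, 5, 3)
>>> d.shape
(3, 5)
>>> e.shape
(5, 5, 3)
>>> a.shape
(5,)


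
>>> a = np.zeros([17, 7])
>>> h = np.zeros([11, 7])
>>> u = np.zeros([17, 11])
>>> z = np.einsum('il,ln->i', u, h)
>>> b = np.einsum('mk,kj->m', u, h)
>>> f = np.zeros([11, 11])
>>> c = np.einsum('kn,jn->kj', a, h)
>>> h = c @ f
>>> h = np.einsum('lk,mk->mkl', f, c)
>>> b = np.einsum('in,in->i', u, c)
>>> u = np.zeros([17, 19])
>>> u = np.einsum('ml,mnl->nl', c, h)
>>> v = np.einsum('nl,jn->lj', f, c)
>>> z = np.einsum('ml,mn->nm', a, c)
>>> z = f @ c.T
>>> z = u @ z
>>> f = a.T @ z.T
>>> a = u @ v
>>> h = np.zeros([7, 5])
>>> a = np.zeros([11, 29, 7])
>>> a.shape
(11, 29, 7)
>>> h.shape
(7, 5)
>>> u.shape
(11, 11)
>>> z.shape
(11, 17)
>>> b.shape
(17,)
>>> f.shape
(7, 11)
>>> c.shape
(17, 11)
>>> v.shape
(11, 17)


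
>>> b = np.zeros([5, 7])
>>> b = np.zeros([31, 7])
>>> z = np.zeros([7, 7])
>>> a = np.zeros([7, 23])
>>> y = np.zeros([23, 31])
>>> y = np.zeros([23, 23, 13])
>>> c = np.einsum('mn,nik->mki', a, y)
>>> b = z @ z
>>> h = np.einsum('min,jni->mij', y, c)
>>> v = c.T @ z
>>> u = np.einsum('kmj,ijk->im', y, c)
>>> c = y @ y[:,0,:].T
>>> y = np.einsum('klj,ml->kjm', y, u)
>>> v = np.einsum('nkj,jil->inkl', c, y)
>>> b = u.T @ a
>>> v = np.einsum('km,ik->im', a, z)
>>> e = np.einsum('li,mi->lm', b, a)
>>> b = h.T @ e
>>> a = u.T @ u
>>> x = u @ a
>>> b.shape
(7, 23, 7)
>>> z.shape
(7, 7)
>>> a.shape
(23, 23)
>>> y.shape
(23, 13, 7)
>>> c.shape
(23, 23, 23)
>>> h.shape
(23, 23, 7)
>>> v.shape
(7, 23)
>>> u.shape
(7, 23)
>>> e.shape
(23, 7)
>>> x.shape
(7, 23)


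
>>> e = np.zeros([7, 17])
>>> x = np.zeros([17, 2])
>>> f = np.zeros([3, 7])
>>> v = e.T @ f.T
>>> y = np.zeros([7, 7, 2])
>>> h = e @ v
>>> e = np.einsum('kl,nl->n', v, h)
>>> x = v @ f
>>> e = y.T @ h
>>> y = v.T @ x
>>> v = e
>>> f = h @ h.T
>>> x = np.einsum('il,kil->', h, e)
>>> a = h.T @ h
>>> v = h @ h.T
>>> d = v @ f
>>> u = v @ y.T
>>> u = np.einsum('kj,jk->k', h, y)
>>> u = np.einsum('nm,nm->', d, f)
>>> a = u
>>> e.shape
(2, 7, 3)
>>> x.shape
()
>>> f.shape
(7, 7)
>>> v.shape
(7, 7)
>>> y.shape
(3, 7)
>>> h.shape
(7, 3)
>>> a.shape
()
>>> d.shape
(7, 7)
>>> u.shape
()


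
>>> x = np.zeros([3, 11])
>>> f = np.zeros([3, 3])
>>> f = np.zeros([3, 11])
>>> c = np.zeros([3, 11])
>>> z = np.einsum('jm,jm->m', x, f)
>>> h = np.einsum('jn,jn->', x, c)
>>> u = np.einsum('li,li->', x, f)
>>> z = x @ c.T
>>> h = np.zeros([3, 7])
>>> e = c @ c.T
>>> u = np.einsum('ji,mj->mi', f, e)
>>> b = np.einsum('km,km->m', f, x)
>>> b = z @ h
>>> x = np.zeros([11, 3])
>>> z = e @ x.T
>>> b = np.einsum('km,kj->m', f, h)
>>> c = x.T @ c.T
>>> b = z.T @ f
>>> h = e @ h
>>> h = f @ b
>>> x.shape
(11, 3)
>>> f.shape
(3, 11)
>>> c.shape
(3, 3)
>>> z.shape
(3, 11)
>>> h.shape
(3, 11)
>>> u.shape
(3, 11)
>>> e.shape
(3, 3)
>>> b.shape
(11, 11)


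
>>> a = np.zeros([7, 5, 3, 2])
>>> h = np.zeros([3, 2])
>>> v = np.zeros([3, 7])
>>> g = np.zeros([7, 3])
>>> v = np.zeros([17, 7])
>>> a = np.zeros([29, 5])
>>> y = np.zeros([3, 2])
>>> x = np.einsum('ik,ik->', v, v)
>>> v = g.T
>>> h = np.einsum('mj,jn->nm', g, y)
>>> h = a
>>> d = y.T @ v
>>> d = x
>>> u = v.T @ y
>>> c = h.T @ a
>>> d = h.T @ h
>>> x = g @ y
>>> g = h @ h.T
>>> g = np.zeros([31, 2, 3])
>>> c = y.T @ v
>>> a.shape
(29, 5)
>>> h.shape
(29, 5)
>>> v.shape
(3, 7)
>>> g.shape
(31, 2, 3)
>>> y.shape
(3, 2)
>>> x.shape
(7, 2)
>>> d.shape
(5, 5)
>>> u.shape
(7, 2)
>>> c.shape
(2, 7)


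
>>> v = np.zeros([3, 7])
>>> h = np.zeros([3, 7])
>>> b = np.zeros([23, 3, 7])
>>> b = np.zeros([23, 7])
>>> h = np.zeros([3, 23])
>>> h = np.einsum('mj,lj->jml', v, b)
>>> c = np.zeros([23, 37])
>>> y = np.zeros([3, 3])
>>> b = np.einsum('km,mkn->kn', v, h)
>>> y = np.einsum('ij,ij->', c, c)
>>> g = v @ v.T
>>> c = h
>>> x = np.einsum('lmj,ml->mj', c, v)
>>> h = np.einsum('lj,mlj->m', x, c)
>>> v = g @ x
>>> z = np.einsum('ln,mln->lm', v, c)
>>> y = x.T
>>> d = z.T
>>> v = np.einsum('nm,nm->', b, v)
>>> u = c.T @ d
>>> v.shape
()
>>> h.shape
(7,)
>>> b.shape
(3, 23)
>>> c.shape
(7, 3, 23)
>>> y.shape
(23, 3)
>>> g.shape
(3, 3)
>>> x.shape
(3, 23)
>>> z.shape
(3, 7)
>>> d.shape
(7, 3)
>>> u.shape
(23, 3, 3)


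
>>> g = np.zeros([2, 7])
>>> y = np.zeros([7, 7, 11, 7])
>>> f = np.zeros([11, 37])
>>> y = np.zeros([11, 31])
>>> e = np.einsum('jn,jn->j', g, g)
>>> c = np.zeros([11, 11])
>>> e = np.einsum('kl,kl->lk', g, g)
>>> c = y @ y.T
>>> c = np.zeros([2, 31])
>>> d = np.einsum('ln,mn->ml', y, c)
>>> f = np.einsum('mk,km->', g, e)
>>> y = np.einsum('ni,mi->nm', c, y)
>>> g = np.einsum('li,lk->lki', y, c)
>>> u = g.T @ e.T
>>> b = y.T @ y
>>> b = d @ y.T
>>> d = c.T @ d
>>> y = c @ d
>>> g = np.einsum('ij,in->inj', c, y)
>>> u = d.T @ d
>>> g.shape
(2, 11, 31)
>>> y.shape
(2, 11)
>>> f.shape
()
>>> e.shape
(7, 2)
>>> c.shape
(2, 31)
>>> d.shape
(31, 11)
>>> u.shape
(11, 11)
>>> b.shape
(2, 2)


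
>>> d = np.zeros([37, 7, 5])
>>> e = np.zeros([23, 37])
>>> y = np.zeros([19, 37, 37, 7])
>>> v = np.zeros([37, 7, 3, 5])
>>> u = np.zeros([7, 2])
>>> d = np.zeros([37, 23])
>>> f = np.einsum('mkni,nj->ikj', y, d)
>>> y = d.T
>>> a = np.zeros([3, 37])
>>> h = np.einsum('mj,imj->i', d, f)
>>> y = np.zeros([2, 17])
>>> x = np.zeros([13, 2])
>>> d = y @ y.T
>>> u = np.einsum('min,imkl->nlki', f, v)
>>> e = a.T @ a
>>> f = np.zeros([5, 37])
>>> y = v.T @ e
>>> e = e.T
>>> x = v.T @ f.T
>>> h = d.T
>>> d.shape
(2, 2)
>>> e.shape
(37, 37)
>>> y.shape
(5, 3, 7, 37)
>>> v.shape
(37, 7, 3, 5)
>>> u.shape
(23, 5, 3, 37)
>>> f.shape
(5, 37)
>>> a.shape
(3, 37)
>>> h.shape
(2, 2)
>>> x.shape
(5, 3, 7, 5)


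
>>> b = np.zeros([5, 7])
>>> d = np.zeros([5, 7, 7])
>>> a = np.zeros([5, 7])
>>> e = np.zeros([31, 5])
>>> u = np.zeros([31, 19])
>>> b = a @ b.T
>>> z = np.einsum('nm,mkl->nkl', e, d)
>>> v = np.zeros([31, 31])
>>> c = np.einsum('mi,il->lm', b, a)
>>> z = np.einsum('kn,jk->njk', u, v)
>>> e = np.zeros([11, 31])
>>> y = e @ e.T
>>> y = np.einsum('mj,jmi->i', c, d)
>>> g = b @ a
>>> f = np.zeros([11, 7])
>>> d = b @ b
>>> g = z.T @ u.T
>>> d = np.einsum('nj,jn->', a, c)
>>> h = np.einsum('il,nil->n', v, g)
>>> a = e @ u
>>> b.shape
(5, 5)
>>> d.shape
()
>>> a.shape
(11, 19)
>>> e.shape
(11, 31)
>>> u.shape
(31, 19)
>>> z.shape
(19, 31, 31)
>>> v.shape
(31, 31)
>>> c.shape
(7, 5)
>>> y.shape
(7,)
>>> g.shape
(31, 31, 31)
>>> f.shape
(11, 7)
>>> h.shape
(31,)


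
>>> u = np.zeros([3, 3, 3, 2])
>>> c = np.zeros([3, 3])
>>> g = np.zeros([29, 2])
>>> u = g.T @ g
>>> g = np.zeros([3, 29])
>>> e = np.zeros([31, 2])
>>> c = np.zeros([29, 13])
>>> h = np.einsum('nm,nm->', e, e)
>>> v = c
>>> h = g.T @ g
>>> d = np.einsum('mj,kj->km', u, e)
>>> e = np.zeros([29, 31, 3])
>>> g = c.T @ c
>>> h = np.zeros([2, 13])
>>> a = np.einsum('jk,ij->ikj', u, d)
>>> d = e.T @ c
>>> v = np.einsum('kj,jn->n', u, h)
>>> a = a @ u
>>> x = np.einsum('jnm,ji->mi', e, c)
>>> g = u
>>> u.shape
(2, 2)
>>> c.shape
(29, 13)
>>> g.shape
(2, 2)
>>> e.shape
(29, 31, 3)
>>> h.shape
(2, 13)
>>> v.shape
(13,)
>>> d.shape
(3, 31, 13)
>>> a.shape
(31, 2, 2)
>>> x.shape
(3, 13)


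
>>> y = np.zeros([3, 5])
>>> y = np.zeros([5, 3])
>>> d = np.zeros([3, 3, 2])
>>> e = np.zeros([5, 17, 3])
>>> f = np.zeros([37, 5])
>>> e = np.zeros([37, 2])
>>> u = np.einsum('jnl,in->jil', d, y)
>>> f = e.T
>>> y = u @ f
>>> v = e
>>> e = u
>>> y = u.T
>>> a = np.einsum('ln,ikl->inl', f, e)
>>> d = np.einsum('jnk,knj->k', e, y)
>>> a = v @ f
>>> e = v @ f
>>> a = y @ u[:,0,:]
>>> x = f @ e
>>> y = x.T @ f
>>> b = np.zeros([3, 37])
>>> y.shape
(37, 37)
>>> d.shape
(2,)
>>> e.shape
(37, 37)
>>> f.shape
(2, 37)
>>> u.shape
(3, 5, 2)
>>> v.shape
(37, 2)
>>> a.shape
(2, 5, 2)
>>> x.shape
(2, 37)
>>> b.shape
(3, 37)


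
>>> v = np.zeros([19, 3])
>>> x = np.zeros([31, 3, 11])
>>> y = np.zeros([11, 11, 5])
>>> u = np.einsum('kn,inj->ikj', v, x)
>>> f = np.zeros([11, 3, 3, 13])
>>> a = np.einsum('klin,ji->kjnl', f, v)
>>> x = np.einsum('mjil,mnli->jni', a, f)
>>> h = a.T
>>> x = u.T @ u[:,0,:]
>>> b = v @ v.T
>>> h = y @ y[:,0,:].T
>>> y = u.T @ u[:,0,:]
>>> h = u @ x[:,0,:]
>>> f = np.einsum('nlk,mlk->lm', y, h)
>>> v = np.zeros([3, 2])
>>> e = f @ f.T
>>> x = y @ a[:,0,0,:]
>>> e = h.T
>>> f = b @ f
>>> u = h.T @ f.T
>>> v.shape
(3, 2)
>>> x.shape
(11, 19, 3)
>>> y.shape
(11, 19, 11)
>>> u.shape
(11, 19, 19)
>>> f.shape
(19, 31)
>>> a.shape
(11, 19, 13, 3)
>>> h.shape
(31, 19, 11)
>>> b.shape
(19, 19)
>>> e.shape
(11, 19, 31)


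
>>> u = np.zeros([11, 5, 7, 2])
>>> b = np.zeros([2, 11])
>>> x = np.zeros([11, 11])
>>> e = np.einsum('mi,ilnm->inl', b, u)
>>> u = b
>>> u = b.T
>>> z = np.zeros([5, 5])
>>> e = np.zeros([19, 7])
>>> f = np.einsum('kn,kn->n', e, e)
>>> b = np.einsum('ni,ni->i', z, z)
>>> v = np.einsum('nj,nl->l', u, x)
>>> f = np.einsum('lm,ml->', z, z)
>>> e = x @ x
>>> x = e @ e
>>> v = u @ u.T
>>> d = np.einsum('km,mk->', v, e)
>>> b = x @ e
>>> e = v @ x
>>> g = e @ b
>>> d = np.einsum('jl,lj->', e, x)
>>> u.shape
(11, 2)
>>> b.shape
(11, 11)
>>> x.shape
(11, 11)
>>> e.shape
(11, 11)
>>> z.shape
(5, 5)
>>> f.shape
()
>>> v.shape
(11, 11)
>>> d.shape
()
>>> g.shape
(11, 11)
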